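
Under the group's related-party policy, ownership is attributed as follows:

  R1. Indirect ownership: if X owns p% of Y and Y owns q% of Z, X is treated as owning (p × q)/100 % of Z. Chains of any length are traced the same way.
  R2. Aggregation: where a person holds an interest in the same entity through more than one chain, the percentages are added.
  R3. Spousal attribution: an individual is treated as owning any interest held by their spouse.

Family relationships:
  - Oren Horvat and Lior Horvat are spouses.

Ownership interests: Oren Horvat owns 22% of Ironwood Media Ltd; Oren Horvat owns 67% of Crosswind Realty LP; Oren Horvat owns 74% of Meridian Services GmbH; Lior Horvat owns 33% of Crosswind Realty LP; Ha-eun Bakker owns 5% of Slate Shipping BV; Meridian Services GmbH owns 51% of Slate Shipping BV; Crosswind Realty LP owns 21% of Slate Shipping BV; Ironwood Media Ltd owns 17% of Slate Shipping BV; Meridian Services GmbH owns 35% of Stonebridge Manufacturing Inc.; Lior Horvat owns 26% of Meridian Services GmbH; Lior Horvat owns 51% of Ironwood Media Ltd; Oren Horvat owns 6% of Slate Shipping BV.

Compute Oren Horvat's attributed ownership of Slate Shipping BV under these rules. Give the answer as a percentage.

By spousal attribution (R3), Oren Horvat is treated as also owning Lior Horvat's interest in Ironwood Media Ltd, giving 22% + 51% = 73%.
By spousal attribution (R3), Oren Horvat is treated as also owning Lior Horvat's interest in Crosswind Realty LP, giving 67% + 33% = 100%.
By spousal attribution (R3), Oren Horvat is treated as also owning Lior Horvat's interest in Meridian Services GmbH, giving 74% + 26% = 100%.
Chain via Ironwood Media Ltd (R1): 73% × 17% = 12.41% of Slate Shipping BV.
Chain via Crosswind Realty LP (R1): 100% × 21% = 21% of Slate Shipping BV.
Chain via Meridian Services GmbH (R1): 100% × 51% = 51% of Slate Shipping BV.
Direct interest in Slate Shipping BV: 6%.
Aggregating (R2): 12.41% + 21% + 51% + 6% = 90.41%.

90.41%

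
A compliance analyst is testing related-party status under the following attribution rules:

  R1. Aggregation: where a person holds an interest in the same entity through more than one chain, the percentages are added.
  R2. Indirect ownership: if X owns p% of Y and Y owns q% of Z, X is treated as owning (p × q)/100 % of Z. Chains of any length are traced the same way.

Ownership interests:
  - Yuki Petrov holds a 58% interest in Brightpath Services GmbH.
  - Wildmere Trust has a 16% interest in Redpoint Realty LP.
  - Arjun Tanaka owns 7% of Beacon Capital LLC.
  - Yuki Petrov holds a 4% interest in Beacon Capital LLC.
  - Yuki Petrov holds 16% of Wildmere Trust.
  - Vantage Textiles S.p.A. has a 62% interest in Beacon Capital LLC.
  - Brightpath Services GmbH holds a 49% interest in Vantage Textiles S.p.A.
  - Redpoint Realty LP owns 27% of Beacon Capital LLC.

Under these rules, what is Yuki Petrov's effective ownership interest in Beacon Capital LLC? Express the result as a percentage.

Chain via Brightpath Services GmbH → Vantage Textiles S.p.A. (R2): 58% × 49% × 62% = 17.6204% of Beacon Capital LLC.
Chain via Wildmere Trust → Redpoint Realty LP (R2): 16% × 16% × 27% = 0.6912% of Beacon Capital LLC.
Direct interest in Beacon Capital LLC: 4%.
Aggregating (R1): 17.6204% + 0.6912% + 4% = 22.3116%.

22.3116%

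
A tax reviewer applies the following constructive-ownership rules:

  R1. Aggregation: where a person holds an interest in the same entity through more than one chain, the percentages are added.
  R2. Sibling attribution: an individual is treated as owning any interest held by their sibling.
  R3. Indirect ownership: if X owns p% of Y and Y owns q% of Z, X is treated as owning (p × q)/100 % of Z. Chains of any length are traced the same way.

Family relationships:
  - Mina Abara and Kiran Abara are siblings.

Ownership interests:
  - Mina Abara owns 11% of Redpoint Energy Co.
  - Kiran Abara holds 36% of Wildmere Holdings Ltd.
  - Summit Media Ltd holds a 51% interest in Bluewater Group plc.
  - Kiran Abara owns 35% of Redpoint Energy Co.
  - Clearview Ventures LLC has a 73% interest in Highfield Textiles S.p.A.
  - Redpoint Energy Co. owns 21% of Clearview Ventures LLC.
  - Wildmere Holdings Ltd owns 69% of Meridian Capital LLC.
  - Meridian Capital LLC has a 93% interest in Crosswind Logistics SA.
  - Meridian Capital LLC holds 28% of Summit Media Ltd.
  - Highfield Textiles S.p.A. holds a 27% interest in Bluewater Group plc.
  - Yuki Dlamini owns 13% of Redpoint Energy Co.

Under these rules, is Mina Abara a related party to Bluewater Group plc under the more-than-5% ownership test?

By sibling attribution (R2), Mina Abara is treated as also owning Kiran Abara's interest in Redpoint Energy Co, giving 11% + 35% = 46%.
By sibling attribution (R2), Mina Abara is treated as owning Kiran Abara's 36% interest in Wildmere Holdings Ltd.
Chain via Redpoint Energy Co. → Clearview Ventures LLC → Highfield Textiles S.p.A. (R3): 46% × 21% × 73% × 27% = 1.903986% of Bluewater Group plc.
Chain via Wildmere Holdings Ltd → Meridian Capital LLC → Summit Media Ltd (R3): 36% × 69% × 28% × 51% = 3.547152% of Bluewater Group plc.
Aggregating (R1): 1.903986% + 3.547152% = 5.451138%.
5.451138% exceeds the 5% threshold, so Mina is a related party to Bluewater Group plc.

Yes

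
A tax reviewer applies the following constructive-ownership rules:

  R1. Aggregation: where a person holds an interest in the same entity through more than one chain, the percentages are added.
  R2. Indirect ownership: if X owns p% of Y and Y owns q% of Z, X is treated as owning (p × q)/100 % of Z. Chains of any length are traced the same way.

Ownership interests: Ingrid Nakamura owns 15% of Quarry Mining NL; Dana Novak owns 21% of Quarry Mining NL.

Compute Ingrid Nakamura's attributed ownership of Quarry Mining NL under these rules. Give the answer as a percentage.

15%

Direct interest in Quarry Mining NL: 15%.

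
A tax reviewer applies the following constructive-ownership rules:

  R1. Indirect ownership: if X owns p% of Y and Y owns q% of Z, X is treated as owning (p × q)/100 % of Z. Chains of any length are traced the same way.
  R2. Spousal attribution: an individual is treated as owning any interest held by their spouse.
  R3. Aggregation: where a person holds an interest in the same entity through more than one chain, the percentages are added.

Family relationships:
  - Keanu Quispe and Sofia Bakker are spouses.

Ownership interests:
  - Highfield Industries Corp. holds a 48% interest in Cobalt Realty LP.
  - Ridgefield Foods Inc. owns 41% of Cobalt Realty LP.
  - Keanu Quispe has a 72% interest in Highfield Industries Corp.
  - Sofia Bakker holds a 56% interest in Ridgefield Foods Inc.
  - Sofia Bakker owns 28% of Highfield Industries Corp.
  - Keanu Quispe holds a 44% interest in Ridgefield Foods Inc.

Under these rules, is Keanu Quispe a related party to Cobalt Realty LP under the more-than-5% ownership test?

By spousal attribution (R2), Keanu Quispe is treated as also owning Sofia Bakker's interest in Ridgefield Foods Inc, giving 44% + 56% = 100%.
By spousal attribution (R2), Keanu Quispe is treated as also owning Sofia Bakker's interest in Highfield Industries Corp, giving 72% + 28% = 100%.
Chain via Ridgefield Foods Inc. (R1): 100% × 41% = 41% of Cobalt Realty LP.
Chain via Highfield Industries Corp. (R1): 100% × 48% = 48% of Cobalt Realty LP.
Aggregating (R3): 41% + 48% = 89%.
89% exceeds the 5% threshold, so Keanu is a related party to Cobalt Realty LP.

Yes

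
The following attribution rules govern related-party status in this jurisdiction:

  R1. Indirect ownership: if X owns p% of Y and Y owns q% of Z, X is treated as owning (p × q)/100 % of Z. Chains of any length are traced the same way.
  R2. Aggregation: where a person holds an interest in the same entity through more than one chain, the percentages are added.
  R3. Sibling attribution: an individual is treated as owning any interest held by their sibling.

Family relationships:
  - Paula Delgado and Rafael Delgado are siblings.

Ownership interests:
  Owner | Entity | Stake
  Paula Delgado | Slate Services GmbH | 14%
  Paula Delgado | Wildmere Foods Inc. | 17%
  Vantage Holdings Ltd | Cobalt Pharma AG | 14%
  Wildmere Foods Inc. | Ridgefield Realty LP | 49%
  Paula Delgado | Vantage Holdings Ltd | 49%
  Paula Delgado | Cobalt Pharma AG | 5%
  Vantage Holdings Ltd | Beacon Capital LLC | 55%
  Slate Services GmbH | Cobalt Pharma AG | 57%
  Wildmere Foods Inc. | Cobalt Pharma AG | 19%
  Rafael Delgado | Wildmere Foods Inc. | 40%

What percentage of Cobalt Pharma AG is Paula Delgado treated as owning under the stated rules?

30.67%

By sibling attribution (R3), Paula Delgado is treated as also owning Rafael Delgado's interest in Wildmere Foods Inc, giving 17% + 40% = 57%.
Chain via Slate Services GmbH (R1): 14% × 57% = 7.98% of Cobalt Pharma AG.
Chain via Wildmere Foods Inc. (R1): 57% × 19% = 10.83% of Cobalt Pharma AG.
Chain via Vantage Holdings Ltd (R1): 49% × 14% = 6.86% of Cobalt Pharma AG.
Direct interest in Cobalt Pharma AG: 5%.
Aggregating (R2): 7.98% + 10.83% + 6.86% + 5% = 30.67%.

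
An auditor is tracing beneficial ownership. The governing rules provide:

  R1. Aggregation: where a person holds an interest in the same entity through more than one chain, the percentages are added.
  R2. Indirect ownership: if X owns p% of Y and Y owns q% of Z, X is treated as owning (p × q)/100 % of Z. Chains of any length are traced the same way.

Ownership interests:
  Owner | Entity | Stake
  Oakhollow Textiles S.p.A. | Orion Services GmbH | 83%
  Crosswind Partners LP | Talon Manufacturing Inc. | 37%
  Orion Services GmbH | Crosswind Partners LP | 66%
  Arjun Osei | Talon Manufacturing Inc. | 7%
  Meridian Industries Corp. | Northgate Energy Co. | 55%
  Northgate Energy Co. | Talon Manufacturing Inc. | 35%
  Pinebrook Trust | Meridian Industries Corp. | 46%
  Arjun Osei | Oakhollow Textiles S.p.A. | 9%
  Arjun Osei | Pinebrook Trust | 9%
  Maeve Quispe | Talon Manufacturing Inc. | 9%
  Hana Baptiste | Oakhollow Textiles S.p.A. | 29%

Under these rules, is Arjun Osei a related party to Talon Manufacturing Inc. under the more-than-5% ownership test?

Chain via Oakhollow Textiles S.p.A. → Orion Services GmbH → Crosswind Partners LP (R2): 9% × 83% × 66% × 37% = 1.824174% of Talon Manufacturing Inc.
Chain via Pinebrook Trust → Meridian Industries Corp. → Northgate Energy Co. (R2): 9% × 46% × 55% × 35% = 0.79695% of Talon Manufacturing Inc.
Direct interest in Talon Manufacturing Inc: 7%.
Aggregating (R1): 1.824174% + 0.79695% + 7% = 9.621124%.
9.621124% exceeds the 5% threshold, so Arjun is a related party to Talon Manufacturing Inc.

Yes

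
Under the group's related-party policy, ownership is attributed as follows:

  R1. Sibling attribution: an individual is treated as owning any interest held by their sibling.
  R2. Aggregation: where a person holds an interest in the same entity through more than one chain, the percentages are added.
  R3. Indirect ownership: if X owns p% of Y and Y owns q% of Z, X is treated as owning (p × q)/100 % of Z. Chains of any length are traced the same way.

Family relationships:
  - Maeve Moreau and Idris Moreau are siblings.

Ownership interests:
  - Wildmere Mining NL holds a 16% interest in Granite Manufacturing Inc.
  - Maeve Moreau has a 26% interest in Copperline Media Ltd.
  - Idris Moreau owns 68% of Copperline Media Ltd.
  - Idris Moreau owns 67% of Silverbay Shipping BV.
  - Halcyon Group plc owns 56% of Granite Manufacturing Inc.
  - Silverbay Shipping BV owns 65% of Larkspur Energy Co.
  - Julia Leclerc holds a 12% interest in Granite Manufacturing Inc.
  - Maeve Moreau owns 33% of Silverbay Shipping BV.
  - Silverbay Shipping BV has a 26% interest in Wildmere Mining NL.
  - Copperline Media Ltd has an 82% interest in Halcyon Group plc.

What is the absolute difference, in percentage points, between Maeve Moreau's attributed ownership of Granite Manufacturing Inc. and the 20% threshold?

27.3248

By sibling attribution (R1), Maeve Moreau is treated as also owning Idris Moreau's interest in Copperline Media Ltd, giving 26% + 68% = 94%.
By sibling attribution (R1), Maeve Moreau is treated as also owning Idris Moreau's interest in Silverbay Shipping BV, giving 33% + 67% = 100%.
Chain via Copperline Media Ltd → Halcyon Group plc (R3): 94% × 82% × 56% = 43.1648% of Granite Manufacturing Inc.
Chain via Silverbay Shipping BV → Wildmere Mining NL (R3): 100% × 26% × 16% = 4.16% of Granite Manufacturing Inc.
Aggregating (R2): 43.1648% + 4.16% = 47.3248%.
47.3248% exceeds the 20% threshold by 27.3248 percentage points.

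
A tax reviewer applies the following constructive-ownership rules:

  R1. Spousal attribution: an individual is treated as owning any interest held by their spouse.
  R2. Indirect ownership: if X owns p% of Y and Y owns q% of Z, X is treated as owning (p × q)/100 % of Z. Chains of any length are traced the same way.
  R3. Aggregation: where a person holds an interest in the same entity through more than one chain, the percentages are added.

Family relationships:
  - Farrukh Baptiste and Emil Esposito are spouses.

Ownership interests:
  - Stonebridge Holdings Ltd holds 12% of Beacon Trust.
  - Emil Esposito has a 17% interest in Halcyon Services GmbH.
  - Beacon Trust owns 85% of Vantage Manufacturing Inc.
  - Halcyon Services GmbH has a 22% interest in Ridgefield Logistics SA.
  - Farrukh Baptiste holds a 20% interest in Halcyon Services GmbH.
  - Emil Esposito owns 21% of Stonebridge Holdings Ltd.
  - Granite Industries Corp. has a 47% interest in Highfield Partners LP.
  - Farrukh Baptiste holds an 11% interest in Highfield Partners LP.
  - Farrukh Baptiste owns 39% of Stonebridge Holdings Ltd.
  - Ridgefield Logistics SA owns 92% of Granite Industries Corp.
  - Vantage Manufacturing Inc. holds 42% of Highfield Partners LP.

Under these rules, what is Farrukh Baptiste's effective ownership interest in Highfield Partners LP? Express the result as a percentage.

By spousal attribution (R1), Farrukh Baptiste is treated as also owning Emil Esposito's interest in Halcyon Services GmbH, giving 20% + 17% = 37%.
By spousal attribution (R1), Farrukh Baptiste is treated as also owning Emil Esposito's interest in Stonebridge Holdings Ltd, giving 39% + 21% = 60%.
Chain via Halcyon Services GmbH → Ridgefield Logistics SA → Granite Industries Corp. (R2): 37% × 22% × 92% × 47% = 3.519736% of Highfield Partners LP.
Chain via Stonebridge Holdings Ltd → Beacon Trust → Vantage Manufacturing Inc. (R2): 60% × 12% × 85% × 42% = 2.5704% of Highfield Partners LP.
Direct interest in Highfield Partners LP: 11%.
Aggregating (R3): 3.519736% + 2.5704% + 11% = 17.090136%.

17.090136%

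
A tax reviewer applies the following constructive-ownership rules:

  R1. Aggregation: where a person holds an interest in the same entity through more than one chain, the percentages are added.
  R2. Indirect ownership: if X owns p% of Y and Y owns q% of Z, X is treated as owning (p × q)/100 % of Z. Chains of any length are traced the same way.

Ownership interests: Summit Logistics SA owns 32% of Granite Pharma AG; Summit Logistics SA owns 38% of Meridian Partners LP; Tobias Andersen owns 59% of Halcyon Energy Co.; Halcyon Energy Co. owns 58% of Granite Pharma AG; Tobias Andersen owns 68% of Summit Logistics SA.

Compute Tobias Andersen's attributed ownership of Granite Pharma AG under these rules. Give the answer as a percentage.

Chain via Summit Logistics SA (R2): 68% × 32% = 21.76% of Granite Pharma AG.
Chain via Halcyon Energy Co. (R2): 59% × 58% = 34.22% of Granite Pharma AG.
Aggregating (R1): 21.76% + 34.22% = 55.98%.

55.98%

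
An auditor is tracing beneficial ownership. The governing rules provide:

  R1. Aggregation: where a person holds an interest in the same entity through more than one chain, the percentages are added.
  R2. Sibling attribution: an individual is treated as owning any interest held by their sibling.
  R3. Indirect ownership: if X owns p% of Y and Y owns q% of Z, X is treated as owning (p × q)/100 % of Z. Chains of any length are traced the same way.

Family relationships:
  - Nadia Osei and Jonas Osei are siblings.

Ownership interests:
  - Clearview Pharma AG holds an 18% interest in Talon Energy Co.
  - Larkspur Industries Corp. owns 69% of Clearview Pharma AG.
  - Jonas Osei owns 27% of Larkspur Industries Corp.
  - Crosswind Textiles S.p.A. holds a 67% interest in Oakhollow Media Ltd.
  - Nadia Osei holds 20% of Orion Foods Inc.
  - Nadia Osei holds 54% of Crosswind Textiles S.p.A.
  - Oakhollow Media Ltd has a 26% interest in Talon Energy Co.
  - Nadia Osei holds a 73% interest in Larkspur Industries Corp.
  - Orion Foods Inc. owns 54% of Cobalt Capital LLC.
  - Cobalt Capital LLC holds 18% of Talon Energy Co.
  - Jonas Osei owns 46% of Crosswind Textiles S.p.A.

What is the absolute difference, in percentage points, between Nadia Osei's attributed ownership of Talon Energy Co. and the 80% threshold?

48.216

By sibling attribution (R2), Nadia Osei is treated as also owning Jonas Osei's interest in Larkspur Industries Corp, giving 73% + 27% = 100%.
By sibling attribution (R2), Nadia Osei is treated as also owning Jonas Osei's interest in Crosswind Textiles S.p.A, giving 54% + 46% = 100%.
Chain via Orion Foods Inc. → Cobalt Capital LLC (R3): 20% × 54% × 18% = 1.944% of Talon Energy Co.
Chain via Larkspur Industries Corp. → Clearview Pharma AG (R3): 100% × 69% × 18% = 12.42% of Talon Energy Co.
Chain via Crosswind Textiles S.p.A. → Oakhollow Media Ltd (R3): 100% × 67% × 26% = 17.42% of Talon Energy Co.
Aggregating (R1): 1.944% + 12.42% + 17.42% = 31.784%.
31.784% falls short of the 80% threshold by 48.216 percentage points.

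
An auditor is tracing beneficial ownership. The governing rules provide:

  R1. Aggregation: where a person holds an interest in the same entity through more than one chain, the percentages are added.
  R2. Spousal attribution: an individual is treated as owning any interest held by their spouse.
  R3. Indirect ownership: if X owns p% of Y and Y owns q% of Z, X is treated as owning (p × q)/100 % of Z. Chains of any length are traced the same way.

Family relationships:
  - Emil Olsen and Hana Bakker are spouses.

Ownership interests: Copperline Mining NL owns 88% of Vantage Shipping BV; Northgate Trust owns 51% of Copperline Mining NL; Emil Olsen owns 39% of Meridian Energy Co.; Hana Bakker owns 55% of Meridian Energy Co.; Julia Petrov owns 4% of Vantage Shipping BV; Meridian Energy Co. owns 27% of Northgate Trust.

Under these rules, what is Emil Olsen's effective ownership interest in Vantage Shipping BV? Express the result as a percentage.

11.390544%

By spousal attribution (R2), Emil Olsen is treated as also owning Hana Bakker's interest in Meridian Energy Co, giving 39% + 55% = 94%.
Chain via Meridian Energy Co. → Northgate Trust → Copperline Mining NL (R3): 94% × 27% × 51% × 88% = 11.390544% of Vantage Shipping BV.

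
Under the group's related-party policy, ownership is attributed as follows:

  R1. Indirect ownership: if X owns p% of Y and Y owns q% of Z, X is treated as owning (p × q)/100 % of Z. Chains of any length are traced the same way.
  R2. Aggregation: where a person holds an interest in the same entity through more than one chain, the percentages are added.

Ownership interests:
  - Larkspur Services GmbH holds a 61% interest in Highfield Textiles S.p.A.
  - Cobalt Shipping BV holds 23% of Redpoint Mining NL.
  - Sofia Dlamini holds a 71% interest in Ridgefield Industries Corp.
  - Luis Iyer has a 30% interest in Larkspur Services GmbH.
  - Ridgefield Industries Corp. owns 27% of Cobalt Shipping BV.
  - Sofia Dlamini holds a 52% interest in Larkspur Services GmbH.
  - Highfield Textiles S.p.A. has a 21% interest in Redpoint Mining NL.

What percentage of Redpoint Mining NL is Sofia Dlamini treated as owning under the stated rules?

Chain via Ridgefield Industries Corp. → Cobalt Shipping BV (R1): 71% × 27% × 23% = 4.4091% of Redpoint Mining NL.
Chain via Larkspur Services GmbH → Highfield Textiles S.p.A. (R1): 52% × 61% × 21% = 6.6612% of Redpoint Mining NL.
Aggregating (R2): 4.4091% + 6.6612% = 11.0703%.

11.0703%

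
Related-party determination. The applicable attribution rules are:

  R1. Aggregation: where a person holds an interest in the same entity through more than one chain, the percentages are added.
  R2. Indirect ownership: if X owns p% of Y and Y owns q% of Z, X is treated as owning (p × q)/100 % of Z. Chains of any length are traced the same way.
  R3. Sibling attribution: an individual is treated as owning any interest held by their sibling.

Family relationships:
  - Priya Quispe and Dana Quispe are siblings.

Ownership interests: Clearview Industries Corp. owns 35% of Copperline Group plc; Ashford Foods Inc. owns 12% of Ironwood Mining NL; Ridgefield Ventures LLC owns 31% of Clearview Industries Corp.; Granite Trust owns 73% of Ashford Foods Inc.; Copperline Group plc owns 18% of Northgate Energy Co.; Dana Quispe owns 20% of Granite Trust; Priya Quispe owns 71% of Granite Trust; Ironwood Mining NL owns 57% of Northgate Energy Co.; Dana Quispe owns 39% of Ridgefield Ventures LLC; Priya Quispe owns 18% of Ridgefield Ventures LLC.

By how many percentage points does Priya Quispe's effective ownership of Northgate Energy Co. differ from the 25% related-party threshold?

19.342978

By sibling attribution (R3), Priya Quispe is treated as also owning Dana Quispe's interest in Ridgefield Ventures LLC, giving 18% + 39% = 57%.
By sibling attribution (R3), Priya Quispe is treated as also owning Dana Quispe's interest in Granite Trust, giving 71% + 20% = 91%.
Chain via Ridgefield Ventures LLC → Clearview Industries Corp. → Copperline Group plc (R2): 57% × 31% × 35% × 18% = 1.11321% of Northgate Energy Co.
Chain via Granite Trust → Ashford Foods Inc. → Ironwood Mining NL (R2): 91% × 73% × 12% × 57% = 4.543812% of Northgate Energy Co.
Aggregating (R1): 1.11321% + 4.543812% = 5.657022%.
5.657022% falls short of the 25% threshold by 19.342978 percentage points.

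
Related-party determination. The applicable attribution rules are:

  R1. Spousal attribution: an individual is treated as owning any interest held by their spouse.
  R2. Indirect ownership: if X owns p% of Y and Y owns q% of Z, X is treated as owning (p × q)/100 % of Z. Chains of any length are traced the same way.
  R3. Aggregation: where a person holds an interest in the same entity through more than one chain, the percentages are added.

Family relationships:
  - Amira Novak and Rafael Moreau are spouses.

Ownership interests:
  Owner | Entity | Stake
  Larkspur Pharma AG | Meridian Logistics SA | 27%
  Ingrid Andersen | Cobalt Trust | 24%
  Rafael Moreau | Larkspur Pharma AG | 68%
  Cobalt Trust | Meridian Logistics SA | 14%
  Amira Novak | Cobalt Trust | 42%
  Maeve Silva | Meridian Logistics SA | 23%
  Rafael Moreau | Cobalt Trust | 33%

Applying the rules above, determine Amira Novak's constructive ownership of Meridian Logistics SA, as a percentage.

28.86%

By spousal attribution (R1), Amira Novak is treated as also owning Rafael Moreau's interest in Cobalt Trust, giving 42% + 33% = 75%.
By spousal attribution (R1), Amira Novak is treated as owning Rafael Moreau's 68% interest in Larkspur Pharma AG.
Chain via Cobalt Trust (R2): 75% × 14% = 10.5% of Meridian Logistics SA.
Chain via Larkspur Pharma AG (R2): 68% × 27% = 18.36% of Meridian Logistics SA.
Aggregating (R3): 10.5% + 18.36% = 28.86%.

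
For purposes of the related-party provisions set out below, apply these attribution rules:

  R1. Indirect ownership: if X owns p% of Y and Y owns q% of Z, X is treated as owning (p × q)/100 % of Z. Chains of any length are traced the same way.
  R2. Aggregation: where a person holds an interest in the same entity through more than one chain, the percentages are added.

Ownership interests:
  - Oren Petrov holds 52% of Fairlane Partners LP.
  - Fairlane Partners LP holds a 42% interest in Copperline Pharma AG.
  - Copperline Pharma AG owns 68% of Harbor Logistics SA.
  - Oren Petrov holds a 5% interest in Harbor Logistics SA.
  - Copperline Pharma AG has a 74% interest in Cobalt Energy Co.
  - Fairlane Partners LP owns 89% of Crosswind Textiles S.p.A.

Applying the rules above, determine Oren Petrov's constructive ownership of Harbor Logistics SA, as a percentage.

Chain via Fairlane Partners LP → Copperline Pharma AG (R1): 52% × 42% × 68% = 14.8512% of Harbor Logistics SA.
Direct interest in Harbor Logistics SA: 5%.
Aggregating (R2): 14.8512% + 5% = 19.8512%.

19.8512%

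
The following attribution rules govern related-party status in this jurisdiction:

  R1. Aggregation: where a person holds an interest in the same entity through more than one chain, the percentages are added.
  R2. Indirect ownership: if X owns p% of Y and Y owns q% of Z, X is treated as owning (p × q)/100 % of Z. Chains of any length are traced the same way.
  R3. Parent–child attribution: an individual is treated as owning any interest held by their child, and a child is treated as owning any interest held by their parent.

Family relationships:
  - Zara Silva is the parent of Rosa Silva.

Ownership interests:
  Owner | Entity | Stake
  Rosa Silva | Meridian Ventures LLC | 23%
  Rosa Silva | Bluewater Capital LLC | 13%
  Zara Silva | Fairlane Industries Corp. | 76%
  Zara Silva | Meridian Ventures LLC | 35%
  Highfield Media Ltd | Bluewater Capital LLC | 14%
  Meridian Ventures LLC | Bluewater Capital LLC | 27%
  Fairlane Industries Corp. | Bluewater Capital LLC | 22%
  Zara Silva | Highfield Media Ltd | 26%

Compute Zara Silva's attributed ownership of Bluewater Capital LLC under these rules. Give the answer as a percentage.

By parent–child attribution (R3), Zara Silva is treated as also owning Rosa Silva's interest in Meridian Ventures LLC, giving 35% + 23% = 58%.
By parent–child attribution (R3), Zara Silva is treated as owning Rosa Silva's 13% interest in Bluewater Capital LLC.
Chain via Fairlane Industries Corp. (R2): 76% × 22% = 16.72% of Bluewater Capital LLC.
Chain via Meridian Ventures LLC (R2): 58% × 27% = 15.66% of Bluewater Capital LLC.
Chain via Highfield Media Ltd (R2): 26% × 14% = 3.64% of Bluewater Capital LLC.
Direct interest in Bluewater Capital LLC: 13%.
Aggregating (R1): 16.72% + 15.66% + 3.64% + 13% = 49.02%.

49.02%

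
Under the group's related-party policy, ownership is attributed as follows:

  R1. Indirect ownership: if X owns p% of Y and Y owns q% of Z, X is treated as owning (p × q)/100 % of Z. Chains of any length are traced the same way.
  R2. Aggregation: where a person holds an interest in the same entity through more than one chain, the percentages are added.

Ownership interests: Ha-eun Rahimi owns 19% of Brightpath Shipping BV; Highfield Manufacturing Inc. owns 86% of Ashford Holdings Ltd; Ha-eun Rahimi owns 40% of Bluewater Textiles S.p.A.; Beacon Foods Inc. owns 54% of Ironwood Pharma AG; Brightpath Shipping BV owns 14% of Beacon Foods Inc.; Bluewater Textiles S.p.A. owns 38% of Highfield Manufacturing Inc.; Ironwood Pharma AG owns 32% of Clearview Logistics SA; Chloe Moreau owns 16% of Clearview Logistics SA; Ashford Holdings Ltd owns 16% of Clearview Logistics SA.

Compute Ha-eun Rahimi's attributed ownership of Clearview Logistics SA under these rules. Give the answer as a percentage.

Chain via Bluewater Textiles S.p.A. → Highfield Manufacturing Inc. → Ashford Holdings Ltd (R1): 40% × 38% × 86% × 16% = 2.09152% of Clearview Logistics SA.
Chain via Brightpath Shipping BV → Beacon Foods Inc. → Ironwood Pharma AG (R1): 19% × 14% × 54% × 32% = 0.459648% of Clearview Logistics SA.
Aggregating (R2): 2.09152% + 0.459648% = 2.551168%.

2.551168%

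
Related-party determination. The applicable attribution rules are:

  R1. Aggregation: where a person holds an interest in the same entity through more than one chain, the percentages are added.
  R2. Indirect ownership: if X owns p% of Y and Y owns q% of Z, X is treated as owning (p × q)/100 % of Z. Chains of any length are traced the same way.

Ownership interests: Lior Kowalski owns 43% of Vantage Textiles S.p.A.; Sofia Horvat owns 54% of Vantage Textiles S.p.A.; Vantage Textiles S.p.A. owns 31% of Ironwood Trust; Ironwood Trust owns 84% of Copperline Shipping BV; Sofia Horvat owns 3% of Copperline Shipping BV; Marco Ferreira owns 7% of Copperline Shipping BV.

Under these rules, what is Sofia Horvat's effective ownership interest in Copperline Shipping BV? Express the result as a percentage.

17.0616%

Chain via Vantage Textiles S.p.A. → Ironwood Trust (R2): 54% × 31% × 84% = 14.0616% of Copperline Shipping BV.
Direct interest in Copperline Shipping BV: 3%.
Aggregating (R1): 14.0616% + 3% = 17.0616%.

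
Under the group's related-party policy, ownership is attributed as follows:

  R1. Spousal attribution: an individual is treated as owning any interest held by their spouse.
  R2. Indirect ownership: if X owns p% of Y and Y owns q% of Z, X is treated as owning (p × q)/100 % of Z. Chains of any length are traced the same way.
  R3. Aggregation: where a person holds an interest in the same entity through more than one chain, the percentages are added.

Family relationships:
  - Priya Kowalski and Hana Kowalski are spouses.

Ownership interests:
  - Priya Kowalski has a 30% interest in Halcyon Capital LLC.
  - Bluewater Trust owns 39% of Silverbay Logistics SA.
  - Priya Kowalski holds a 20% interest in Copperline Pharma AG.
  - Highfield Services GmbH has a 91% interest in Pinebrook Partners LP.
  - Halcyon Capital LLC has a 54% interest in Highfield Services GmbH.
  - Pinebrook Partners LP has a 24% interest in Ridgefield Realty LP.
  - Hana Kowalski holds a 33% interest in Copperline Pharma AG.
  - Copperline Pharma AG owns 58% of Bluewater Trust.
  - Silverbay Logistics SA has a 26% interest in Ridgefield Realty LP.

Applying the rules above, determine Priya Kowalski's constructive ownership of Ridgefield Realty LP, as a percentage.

6.655116%

By spousal attribution (R1), Priya Kowalski is treated as also owning Hana Kowalski's interest in Copperline Pharma AG, giving 20% + 33% = 53%.
Chain via Halcyon Capital LLC → Highfield Services GmbH → Pinebrook Partners LP (R2): 30% × 54% × 91% × 24% = 3.53808% of Ridgefield Realty LP.
Chain via Copperline Pharma AG → Bluewater Trust → Silverbay Logistics SA (R2): 53% × 58% × 39% × 26% = 3.117036% of Ridgefield Realty LP.
Aggregating (R3): 3.53808% + 3.117036% = 6.655116%.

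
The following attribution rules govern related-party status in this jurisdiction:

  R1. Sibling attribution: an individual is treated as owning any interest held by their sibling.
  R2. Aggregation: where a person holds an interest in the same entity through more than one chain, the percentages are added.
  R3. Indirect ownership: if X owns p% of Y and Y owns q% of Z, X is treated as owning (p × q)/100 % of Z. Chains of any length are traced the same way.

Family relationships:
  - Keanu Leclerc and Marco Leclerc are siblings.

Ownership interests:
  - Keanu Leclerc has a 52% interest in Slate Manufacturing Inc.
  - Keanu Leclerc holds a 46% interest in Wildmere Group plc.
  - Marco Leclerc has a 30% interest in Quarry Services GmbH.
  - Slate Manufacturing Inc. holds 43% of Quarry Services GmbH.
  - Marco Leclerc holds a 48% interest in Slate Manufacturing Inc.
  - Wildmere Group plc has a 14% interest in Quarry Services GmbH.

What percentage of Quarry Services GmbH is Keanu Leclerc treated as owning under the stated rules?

By sibling attribution (R1), Keanu Leclerc is treated as also owning Marco Leclerc's interest in Slate Manufacturing Inc, giving 52% + 48% = 100%.
By sibling attribution (R1), Keanu Leclerc is treated as owning Marco Leclerc's 30% interest in Quarry Services GmbH.
Chain via Wildmere Group plc (R3): 46% × 14% = 6.44% of Quarry Services GmbH.
Chain via Slate Manufacturing Inc. (R3): 100% × 43% = 43% of Quarry Services GmbH.
Direct interest in Quarry Services GmbH: 30%.
Aggregating (R2): 6.44% + 43% + 30% = 79.44%.

79.44%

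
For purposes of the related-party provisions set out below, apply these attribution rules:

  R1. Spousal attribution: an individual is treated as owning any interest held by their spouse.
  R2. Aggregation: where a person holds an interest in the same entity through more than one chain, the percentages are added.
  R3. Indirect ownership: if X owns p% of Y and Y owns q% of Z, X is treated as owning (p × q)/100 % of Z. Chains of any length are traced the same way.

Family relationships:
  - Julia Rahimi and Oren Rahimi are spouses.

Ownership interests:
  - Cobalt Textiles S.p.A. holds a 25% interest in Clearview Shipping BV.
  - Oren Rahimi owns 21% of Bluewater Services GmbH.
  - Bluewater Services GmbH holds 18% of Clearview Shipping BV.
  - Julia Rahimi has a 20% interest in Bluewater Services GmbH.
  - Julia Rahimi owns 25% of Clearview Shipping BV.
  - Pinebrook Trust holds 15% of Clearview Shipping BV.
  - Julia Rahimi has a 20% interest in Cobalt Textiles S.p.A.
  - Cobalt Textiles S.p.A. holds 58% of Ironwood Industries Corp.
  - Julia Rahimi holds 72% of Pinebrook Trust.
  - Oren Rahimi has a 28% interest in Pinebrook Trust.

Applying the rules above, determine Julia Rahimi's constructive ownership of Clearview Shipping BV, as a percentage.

52.38%

By spousal attribution (R1), Julia Rahimi is treated as also owning Oren Rahimi's interest in Bluewater Services GmbH, giving 20% + 21% = 41%.
By spousal attribution (R1), Julia Rahimi is treated as also owning Oren Rahimi's interest in Pinebrook Trust, giving 72% + 28% = 100%.
Chain via Bluewater Services GmbH (R3): 41% × 18% = 7.38% of Clearview Shipping BV.
Chain via Cobalt Textiles S.p.A. (R3): 20% × 25% = 5% of Clearview Shipping BV.
Chain via Pinebrook Trust (R3): 100% × 15% = 15% of Clearview Shipping BV.
Direct interest in Clearview Shipping BV: 25%.
Aggregating (R2): 7.38% + 5% + 15% + 25% = 52.38%.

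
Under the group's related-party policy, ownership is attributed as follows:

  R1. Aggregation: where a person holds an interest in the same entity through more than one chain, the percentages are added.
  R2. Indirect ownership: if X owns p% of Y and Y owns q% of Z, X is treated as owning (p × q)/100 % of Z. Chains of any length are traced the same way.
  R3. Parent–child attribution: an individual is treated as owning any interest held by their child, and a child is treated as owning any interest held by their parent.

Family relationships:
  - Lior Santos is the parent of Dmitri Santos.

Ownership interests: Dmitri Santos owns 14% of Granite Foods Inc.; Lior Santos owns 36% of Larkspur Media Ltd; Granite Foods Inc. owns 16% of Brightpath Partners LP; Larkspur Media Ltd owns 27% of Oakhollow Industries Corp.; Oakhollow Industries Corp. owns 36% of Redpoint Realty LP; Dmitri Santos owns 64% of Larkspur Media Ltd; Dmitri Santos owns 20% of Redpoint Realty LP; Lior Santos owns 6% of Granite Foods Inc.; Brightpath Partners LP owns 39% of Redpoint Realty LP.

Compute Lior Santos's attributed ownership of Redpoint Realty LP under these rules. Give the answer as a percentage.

30.968%

By parent–child attribution (R3), Lior Santos is treated as also owning Dmitri Santos's interest in Granite Foods Inc, giving 6% + 14% = 20%.
By parent–child attribution (R3), Lior Santos is treated as also owning Dmitri Santos's interest in Larkspur Media Ltd, giving 36% + 64% = 100%.
By parent–child attribution (R3), Lior Santos is treated as owning Dmitri Santos's 20% interest in Redpoint Realty LP.
Chain via Granite Foods Inc. → Brightpath Partners LP (R2): 20% × 16% × 39% = 1.248% of Redpoint Realty LP.
Chain via Larkspur Media Ltd → Oakhollow Industries Corp. (R2): 100% × 27% × 36% = 9.72% of Redpoint Realty LP.
Direct interest in Redpoint Realty LP: 20%.
Aggregating (R1): 1.248% + 9.72% + 20% = 30.968%.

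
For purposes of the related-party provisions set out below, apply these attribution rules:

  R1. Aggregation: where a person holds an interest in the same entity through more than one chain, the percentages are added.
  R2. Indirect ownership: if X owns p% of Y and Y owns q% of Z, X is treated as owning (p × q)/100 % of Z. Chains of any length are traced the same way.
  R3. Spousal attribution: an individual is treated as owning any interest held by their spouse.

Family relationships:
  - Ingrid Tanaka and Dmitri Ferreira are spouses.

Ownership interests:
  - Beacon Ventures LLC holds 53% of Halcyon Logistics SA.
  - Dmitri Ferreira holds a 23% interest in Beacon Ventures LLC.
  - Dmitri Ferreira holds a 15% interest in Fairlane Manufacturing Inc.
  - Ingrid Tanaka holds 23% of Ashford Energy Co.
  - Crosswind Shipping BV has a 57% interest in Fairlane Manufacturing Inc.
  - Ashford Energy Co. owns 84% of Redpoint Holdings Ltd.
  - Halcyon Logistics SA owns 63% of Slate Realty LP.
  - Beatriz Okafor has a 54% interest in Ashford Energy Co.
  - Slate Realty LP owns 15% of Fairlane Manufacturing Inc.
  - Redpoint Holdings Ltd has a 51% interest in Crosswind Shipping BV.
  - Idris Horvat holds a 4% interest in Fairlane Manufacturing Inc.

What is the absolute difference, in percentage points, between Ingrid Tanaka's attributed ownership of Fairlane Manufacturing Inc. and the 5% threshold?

16.768279

By spousal attribution (R3), Ingrid Tanaka is treated as owning Dmitri Ferreira's 23% interest in Beacon Ventures LLC.
By spousal attribution (R3), Ingrid Tanaka is treated as owning Dmitri Ferreira's 15% interest in Fairlane Manufacturing Inc.
Chain via Ashford Energy Co. → Redpoint Holdings Ltd → Crosswind Shipping BV (R2): 23% × 84% × 51% × 57% = 5.616324% of Fairlane Manufacturing Inc.
Chain via Beacon Ventures LLC → Halcyon Logistics SA → Slate Realty LP (R2): 23% × 53% × 63% × 15% = 1.151955% of Fairlane Manufacturing Inc.
Direct interest in Fairlane Manufacturing Inc: 15%.
Aggregating (R1): 5.616324% + 1.151955% + 15% = 21.768279%.
21.768279% exceeds the 5% threshold by 16.768279 percentage points.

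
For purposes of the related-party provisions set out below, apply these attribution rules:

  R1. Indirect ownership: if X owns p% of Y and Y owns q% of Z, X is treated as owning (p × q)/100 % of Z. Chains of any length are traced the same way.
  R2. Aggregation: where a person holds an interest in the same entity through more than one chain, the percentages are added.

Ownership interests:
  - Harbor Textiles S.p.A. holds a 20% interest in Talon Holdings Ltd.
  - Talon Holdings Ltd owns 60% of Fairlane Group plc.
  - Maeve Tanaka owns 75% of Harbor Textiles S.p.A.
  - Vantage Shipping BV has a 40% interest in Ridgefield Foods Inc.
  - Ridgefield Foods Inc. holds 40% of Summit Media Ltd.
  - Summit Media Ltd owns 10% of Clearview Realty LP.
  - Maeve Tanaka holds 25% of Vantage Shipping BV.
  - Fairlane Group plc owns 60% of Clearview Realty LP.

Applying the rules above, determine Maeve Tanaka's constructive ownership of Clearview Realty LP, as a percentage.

Chain via Harbor Textiles S.p.A. → Talon Holdings Ltd → Fairlane Group plc (R1): 75% × 20% × 60% × 60% = 5.4% of Clearview Realty LP.
Chain via Vantage Shipping BV → Ridgefield Foods Inc. → Summit Media Ltd (R1): 25% × 40% × 40% × 10% = 0.4% of Clearview Realty LP.
Aggregating (R2): 5.4% + 0.4% = 5.8%.

5.8%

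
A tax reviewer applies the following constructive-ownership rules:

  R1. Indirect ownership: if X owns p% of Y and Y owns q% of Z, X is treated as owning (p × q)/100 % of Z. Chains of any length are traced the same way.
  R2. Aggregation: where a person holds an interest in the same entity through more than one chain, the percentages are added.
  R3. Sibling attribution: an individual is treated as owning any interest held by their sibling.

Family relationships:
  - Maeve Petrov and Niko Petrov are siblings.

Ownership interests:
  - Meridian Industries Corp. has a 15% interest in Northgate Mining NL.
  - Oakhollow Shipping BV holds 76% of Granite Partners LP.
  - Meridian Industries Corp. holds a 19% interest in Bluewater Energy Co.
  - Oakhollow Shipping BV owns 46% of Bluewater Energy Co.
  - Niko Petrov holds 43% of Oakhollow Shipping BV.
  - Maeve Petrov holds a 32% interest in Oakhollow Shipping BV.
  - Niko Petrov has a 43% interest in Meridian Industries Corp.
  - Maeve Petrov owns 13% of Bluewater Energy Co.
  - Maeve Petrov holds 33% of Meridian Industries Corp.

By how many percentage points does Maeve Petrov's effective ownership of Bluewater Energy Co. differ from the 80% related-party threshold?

18.06

By sibling attribution (R3), Maeve Petrov is treated as also owning Niko Petrov's interest in Meridian Industries Corp, giving 33% + 43% = 76%.
By sibling attribution (R3), Maeve Petrov is treated as also owning Niko Petrov's interest in Oakhollow Shipping BV, giving 32% + 43% = 75%.
Chain via Meridian Industries Corp. (R1): 76% × 19% = 14.44% of Bluewater Energy Co.
Chain via Oakhollow Shipping BV (R1): 75% × 46% = 34.5% of Bluewater Energy Co.
Direct interest in Bluewater Energy Co: 13%.
Aggregating (R2): 14.44% + 34.5% + 13% = 61.94%.
61.94% falls short of the 80% threshold by 18.06 percentage points.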